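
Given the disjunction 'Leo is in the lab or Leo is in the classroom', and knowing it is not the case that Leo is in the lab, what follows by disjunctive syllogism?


Disjunctive syllogism: P ∨ Q, ¬P ⊢ Q
Disjunction: Leo is in the lab ∨ Leo is in the classroom
We know it is not the case that Leo is in the lab.
By disjunctive syllogism, the other disjunct must be true.

Leo is in the classroom


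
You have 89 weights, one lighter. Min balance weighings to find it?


Each weighing has 3 outcomes (left heavy / balance / right heavy), so k weighings distinguish at most 3^k cases; splitting into three near-equal groups achieves this.
Need 3^k ≥ 89: 3^4 = 81 < 89 ≤ 3^5 = 243
k = ⌈log₃(89)⌉ = 5

5


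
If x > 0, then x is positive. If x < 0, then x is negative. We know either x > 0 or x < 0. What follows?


Constructive dilemma: (P → Q) ∧ (R → S), P ∨ R ⊢ Q ∨ S
Premise 1: x > 0 → x is positive
Premise 2: x < 0 → x is negative
Premise 3: x > 0 ∨ x < 0
Case 1: Assuming x > 0, then by Premise 1, x is positive.
Case 2: Assuming x < 0, then by Premise 2, x is negative.
Since one of x > 0 or x < 0 must hold, we get x is positive or x is negative.

x is positive or x is negative.


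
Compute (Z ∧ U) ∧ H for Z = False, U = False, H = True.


Z = False, U = False, H = True
Step 1: Z ∧ U = False AND False = False
Step 2: False ∧ H = False AND True = False
AND is true only when ALL operands are true.

False


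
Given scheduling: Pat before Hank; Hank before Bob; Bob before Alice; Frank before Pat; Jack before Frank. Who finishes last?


Constraints: Pat before Hank; Hank before Bob; Bob before Alice; Frank before Pat; Jack before Frank
The last task can have nothing scheduled after it, so it must never appear on the left of a 'before'.
Tasks appearing before some other task: Pat, Hank, Bob, Frank, Jack.
The only task not in that list is Alice → it is last.

Alice


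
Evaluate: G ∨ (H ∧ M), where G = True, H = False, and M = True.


G = True, H = False, M = True
Step 1: H ∧ M = False AND True = False
Step 2: G ∨ False = True OR False = True
AND evaluated first (higher precedence); then OR applied.

True


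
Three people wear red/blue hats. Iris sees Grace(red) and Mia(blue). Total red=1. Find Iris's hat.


Total red = 1, seen red = 1
Own red = 1 - 1 = 0
Iris's hat is blue.

blue


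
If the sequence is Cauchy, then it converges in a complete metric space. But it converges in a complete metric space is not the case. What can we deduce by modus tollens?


Modus tollens: P → Q, ¬Q ⊢ ¬P
P: the sequence is Cauchy
Q: it converges in a complete metric space
We have P → Q and Q is false.
By modus tollens, P must be false.

It is not the case that the sequence is Cauchy


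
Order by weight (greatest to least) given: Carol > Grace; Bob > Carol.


Constraints: Carol > Grace; Bob > Carol
Method: at each step, the next-highest is the one remaining person who never appears on the smaller side of a constraint between remaining people.
  Step 1: remaining {Bob, Grace, Carol}; on the smaller side: {Grace, Carol} → Bob is next (Bob > Carol).
  Step 2: remaining {Grace, Carol}; on the smaller side: {Grace} → Carol is next (Carol > Grace).
  Step 3: only Grace remains → lowest.
Final ranking (highest to lowest):

Bob > Carol > Grace


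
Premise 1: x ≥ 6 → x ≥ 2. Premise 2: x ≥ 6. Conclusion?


Modus ponens: P → Q, P ⊢ Q
P: x ≥ 6
Q: x ≥ 2
We have P → Q and P is true.
By modus ponens, Q must be true.

x ≥ 2


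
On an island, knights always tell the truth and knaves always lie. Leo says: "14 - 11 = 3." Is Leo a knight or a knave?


Statement: "14 - 11 = 3."
Actual: 14 - 11 = 3
Claimed: 3
Statement is TRUE → Leo tells the truth → Knight

Knight


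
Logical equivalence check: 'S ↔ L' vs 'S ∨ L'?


Expression 1: S ↔ L
Expression 2: S ∨ L
Truth table (S L | Expr1 Expr2):
  T T |   T     T
  T F |   F     T   ← differ
  F T |   F     T   ← differ
  F F |   T     F   ← differ
Counterexample: S=T, L=F gives Expr1 = F but Expr2 = T, so the expressions are NOT logically equivalent.

No


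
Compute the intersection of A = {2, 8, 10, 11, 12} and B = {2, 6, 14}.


A = {2, 8, 10, 11, 12}
B = {2, 6, 14}
Operation: intersection
Elements in both: 2

{2}


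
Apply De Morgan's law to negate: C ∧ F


De Morgan's law: ¬(P ∧ Q) ≡ ¬P ∨ ¬Q
¬(C ∧ F) = ¬C ∨ ¬F

¬C ∨ ¬F


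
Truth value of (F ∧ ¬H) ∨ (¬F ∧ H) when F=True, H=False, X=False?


F = True, H = False, X = False
Expression: (F ∧ ¬H) ∨ (¬F ∧ H)
Step 1: ¬H = NOT False = True
Step 2: F ∧ ¬H = True AND True = True
Step 3: ¬F = NOT True = False
Step 4: ¬F ∧ H = False AND False = False
Step 5: (True) ∨ (False) = True OR False = True

True


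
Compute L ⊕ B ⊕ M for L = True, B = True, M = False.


L = True, B = True, M = False
Step 1: L ⊕ B = True XOR True = False
Step 2: False ⊕ M = False XOR False = False
XOR is true when an odd number of operands are true.

False


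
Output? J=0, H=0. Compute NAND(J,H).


J AND H = 0
NOT(0) = 1

1


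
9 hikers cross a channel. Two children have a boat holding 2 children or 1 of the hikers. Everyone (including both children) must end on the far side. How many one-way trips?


Per crossing of one of the hikers: children→, one←, one of the hikers→, one← = 4 trips
9 × 4 = 36, + 1 final children→ = 37
Minimum trips = 37

37


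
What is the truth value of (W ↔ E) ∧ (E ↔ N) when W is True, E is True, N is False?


W = True, E = True, N = False
Step 1: W ↔ E is true when W and E have the same value. Result: True
Step 2: E ↔ N is true when E and N have the same value. Result: False
Step 3: True ∧ False = False

False


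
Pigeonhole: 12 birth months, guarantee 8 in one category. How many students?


Pigeonhole: to guarantee k in one of n categories, need (k-1)×n + 1.
k = 8, n = 12
Minimum = (8-1) × 12 + 1 = 7 × 12 + 1

85


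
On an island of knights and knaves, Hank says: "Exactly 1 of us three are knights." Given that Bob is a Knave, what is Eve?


Hank claims exactly 1 knights among Hank, Bob, Eve.
Given: Bob is a Knave.

Case 1: Hank is a Knight (tells truth)
  Then exactly 1 of the three are knights.
  Counting Hank, Bob: 1 knight(s) so far. Need 0 more → Eve = Knave.
Case 2: Hank is a Knave (lies)
  Then the count is NOT 1.
  If Eve = Knight, count = 1 = 1 → claim would be true, contradicts lie.
  If Eve = Knave, count = 0 ≠ 1 → lie confirmed ✓

Eve is a Knave.

Knave


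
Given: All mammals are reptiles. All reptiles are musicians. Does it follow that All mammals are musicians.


Premise 1: All mammals are reptiles.
Premise 2: All reptiles are musicians.
Conclusion: All mammals are musicians.
Barbara syllogism (AAA-1): All A are B, All B are C → All A are C.
Middle term (reptiles) distributed in premise 2.

Valid


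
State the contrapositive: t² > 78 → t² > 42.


Original: If t² > 78, then t² > 42
Contrapositive: If ¬Q, then ¬P
Negate Q: not (t² > 42)
Negate P: not (t² > 78)

If not (t² > 42), then not (t² > 78).


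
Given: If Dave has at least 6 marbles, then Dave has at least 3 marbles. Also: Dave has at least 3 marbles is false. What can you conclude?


Modus tollens: P → Q, ¬Q ⊢ ¬P
P: Dave has at least 6 marbles
Q: Dave has at least 3 marbles
We have P → Q and Q is false.
By modus tollens, P must be false.

It is not the case that Dave has at least 6 marbles


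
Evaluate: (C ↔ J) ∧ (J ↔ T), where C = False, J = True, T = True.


C = False, J = True, T = True
Step 1: C ↔ J is true when C and J have the same value. Result: False
Step 2: J ↔ T is true when J and T have the same value. Result: True
Step 3: False ∧ True = False

False


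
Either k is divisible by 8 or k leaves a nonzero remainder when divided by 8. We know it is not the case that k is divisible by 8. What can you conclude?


Disjunctive syllogism: P ∨ Q, ¬P ⊢ Q
Disjunction: k is divisible by 8 ∨ k leaves a nonzero remainder when divided by 8
We know it is not the case that k is divisible by 8.
By disjunctive syllogism, the other disjunct must be true.

k leaves a nonzero remainder when divided by 8


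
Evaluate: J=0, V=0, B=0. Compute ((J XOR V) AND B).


J XOR V = 0^0 = 0
0 AND 0 = 0

0


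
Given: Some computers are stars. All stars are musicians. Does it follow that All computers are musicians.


Premise 1: Some computers are stars.
Premise 2: All stars are musicians.
Conclusion: All computers are musicians.
Fallacy: illicit minor. The minor term (computers) is distributed in the conclusion ('All computers ...') but undistributed in its premise ('Some computers are stars' doesn't cover all computers).
Only 'Some computers are musicians' follows, not 'All'.

Invalid


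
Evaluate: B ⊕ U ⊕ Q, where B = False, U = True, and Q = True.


B = False, U = True, Q = True
Step 1: B ⊕ U = False XOR True = True
Step 2: True ⊕ Q = True XOR True = False
XOR is true when an odd number of operands are true.

False


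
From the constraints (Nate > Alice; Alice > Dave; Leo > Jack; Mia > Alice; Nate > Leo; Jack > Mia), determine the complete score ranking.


Constraints: Nate > Alice; Alice > Dave; Leo > Jack; Mia > Alice; Nate > Leo; Jack > Mia
Method: at each step, the next-highest is the one remaining person who never appears on the smaller side of a constraint between remaining people.
  Step 1: remaining {Nate, Mia, Jack, Dave, Leo, Alice}; on the smaller side: {Mia, Jack, Dave, Leo, Alice} → Nate is next (Nate > Alice; Nate > Leo).
  Step 2: remaining {Mia, Jack, Dave, Leo, Alice}; on the smaller side: {Mia, Jack, Dave, Alice} → Leo is next (Leo > Jack).
  Step 3: remaining {Mia, Jack, Dave, Alice}; on the smaller side: {Mia, Dave, Alice} → Jack is next (Jack > Mia).
  Step 4: remaining {Mia, Dave, Alice}; on the smaller side: {Dave, Alice} → Mia is next (Mia > Alice).
  Step 5: remaining {Dave, Alice}; on the smaller side: {Dave} → Alice is next (Alice > Dave).
  Step 6: only Dave remains → lowest.
Final ranking (highest to lowest):

Nate > Leo > Jack > Mia > Alice > Dave


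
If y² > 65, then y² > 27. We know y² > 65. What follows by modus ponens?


Modus ponens: P → Q, P ⊢ Q
P: y² > 65
Q: y² > 27
We have P → Q and P is true.
By modus ponens, Q must be true.

y² > 27


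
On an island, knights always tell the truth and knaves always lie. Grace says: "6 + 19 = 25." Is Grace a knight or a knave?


Statement: "6 + 19 = 25."
Actual: 6 + 19 = 25
Claimed: 25
Statement is TRUE → Grace tells the truth → Knight

Knight


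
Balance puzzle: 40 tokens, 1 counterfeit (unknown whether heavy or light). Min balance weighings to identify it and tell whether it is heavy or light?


Let n = 40. 80 possibilities (n tokens × lighter/heavier); each weighing has 3 outcomes.
Bound for k weighings: say the first weighing puts j tokens on each pan. If it tips, the 2j weighed tokens remain suspects (each with a known direction) and k-1 weighings give 3^(k-1) outcomes; 3^(k-1) is odd, so 2j ≤ 3^(k-1) - 1. If it balances, the n - 2j unweighed tokens remain with direction unknown: 2(n - 2j) ≤ 3^(k-1) - 1 by the same parity argument. Adding, n ≤ (3^(k-1) - 1) + (3^(k-1) - 1)/2 = (3^k - 3)/2, and the classical three-group strategy achieves this (3 tokens in 2 weighings, 12 in 3, 39 in 4, 120 in 5).
So we need the smallest k with (3^k - 3)/2 ≥ 40.
k = 4: (3^4 - 3)/2 = 39 < 40 ✗
k = 5: (3^5 - 3)/2 = 120 ≥ 40 ✓

5


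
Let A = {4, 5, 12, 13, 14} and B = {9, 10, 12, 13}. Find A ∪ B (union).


A = {4, 5, 12, 13, 14}
B = {9, 10, 12, 13}
Operation: union
All elements combined: 4, 5, 9, 10, 12, 13, 14

{4, 5, 9, 10, 12, 13, 14}


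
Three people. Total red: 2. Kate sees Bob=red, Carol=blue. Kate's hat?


Total red = 2, seen red = 1
Own red = 2 - 1 = 1
Kate's hat is red.

red


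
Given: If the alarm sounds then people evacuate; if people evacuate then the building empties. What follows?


Hypothetical syllogism: P → Q, Q → R ⊢ P → R
Premise 1: the alarm sounds → people evacuate
Premise 2: people evacuate → the building empties
Chain the implications: the middle term (people evacuate) links the two.
Conclusion: If the alarm sounds, then the building empties.

If the alarm sounds, then the building empties.


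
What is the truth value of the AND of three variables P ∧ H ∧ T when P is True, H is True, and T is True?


P = True, H = True, T = True
Step 1: P ∧ H = True AND True = True
Step 2: (True) ∧ T = (True) AND True = True
AND is true only when ALL operands are true.

True


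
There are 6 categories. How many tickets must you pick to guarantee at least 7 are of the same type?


Pigeonhole: to guarantee k in one of n categories, need (k-1)×n + 1.
k = 7, n = 6
Minimum = (7-1) × 6 + 1 = 6 × 6 + 1

37


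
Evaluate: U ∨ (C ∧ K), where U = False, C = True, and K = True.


U = False, C = True, K = True
Step 1: C ∧ K = True AND True = True
Step 2: U ∨ True = False OR True = True
AND evaluated first (higher precedence); then OR applied.

True


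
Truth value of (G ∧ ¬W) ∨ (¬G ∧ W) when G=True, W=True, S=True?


G = True, W = True, S = True
Expression: (G ∧ ¬W) ∨ (¬G ∧ W)
Step 1: ¬W = NOT True = False
Step 2: G ∧ ¬W = True AND False = False
Step 3: ¬G = NOT True = False
Step 4: ¬G ∧ W = False AND True = False
Step 5: (False) ∨ (False) = False OR False = False

False


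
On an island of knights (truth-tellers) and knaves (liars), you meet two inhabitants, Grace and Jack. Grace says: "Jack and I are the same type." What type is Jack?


Grace says: "Jack and I are the same type."
Case 1: Grace is a Knight (truth-teller)
  Statement is true → they ARE the same → Jack is also a Knight
Case 2: Grace is a Knave (liar)
  Statement is false → they are NOT the same → Jack is a Knight
In both cases, Jack is a Knight.

Knight


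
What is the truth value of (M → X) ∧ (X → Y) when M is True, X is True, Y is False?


M = True, X = True, Y = False
Step 1: M → X is false only when M=True and X=False. Result: True
Step 2: X → Y is false only when X=True and Y=False. Result: False
Step 3: True ∧ False = False

False


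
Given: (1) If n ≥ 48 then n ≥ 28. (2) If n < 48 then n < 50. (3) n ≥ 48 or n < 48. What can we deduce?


Constructive dilemma: (P → Q) ∧ (R → S), P ∨ R ⊢ Q ∨ S
Premise 1: n ≥ 48 → n ≥ 28
Premise 2: n < 48 → n < 50
Premise 3: n ≥ 48 ∨ n < 48
Case 1: Assuming n ≥ 48, then by Premise 1, n ≥ 28.
Case 2: Assuming n < 48, then by Premise 2, n < 50.
Since one of n ≥ 48 or n < 48 must hold, we get n ≥ 28 or n < 50.

n ≥ 28 or n < 50.


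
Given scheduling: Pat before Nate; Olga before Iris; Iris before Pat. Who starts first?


Constraints: Pat before Nate; Olga before Iris; Iris before Pat
The first task can have nothing scheduled before it, so it must never appear on the right of a 'before'.
Tasks appearing after some 'before': Nate, Iris, Pat.
The only task not in that list is Olga → it is first.

Olga


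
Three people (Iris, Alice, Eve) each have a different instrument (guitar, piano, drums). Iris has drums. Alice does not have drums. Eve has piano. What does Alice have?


From clues:
  Eve → piano
  Iris → drums
By elimination, Alice gets the remaining.

guitar


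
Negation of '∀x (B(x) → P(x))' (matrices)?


Original: ∀x (B(x) → P(x))
Rule: ¬∀→∃, ¬∃→∀, negate predicate.
Negation: ∃x (B(x) ∧ ¬P(x))

∃x (B(x) ∧ ¬P(x))


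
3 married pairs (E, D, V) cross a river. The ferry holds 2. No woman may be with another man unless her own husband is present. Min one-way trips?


Label couples E, D, V (H = husband, W = wife).
Counting alone: 6 people, the ferry carries 2 and someone must bring it back, so each round trip nets at most +1 on the far side until the last crossing → at least 9 trips. The jealousy constraint makes 9 impossible; the shortest valid schedule has 11:
1. WE+WD →  (far: WE,WD; near: HE,HD,HV,WV)
2. WE ←       (far: WD; near: HE,HD,HV,WE,WV)
3. WE+WV →  (far: WE,WD,WV; near: HE,HD,HV)
4. WE ←       (far: WD,WV; near: HE,HD,HV,WE)
5. HD+HV →  (far: HD,WD,HV,WV; near: HE,WE)
6. HD+WD ←  (far: HV,WV; near: HE,WE,HD,WD)
7. HE+HD →  (far: HE,HD,HV,WV; near: WE,WD)
8. WV ←       (far: HE,HD,HV; near: WE,WD,WV)
9. WE+WD →  (far: HE,WE,HD,WD,HV; near: WV)
10. HV ←      (far: HE,WE,HD,WD; near: HV,WV)
11. HV+WV → (far: all six; near: empty)
In every state each wife is either with her husband or with no other man.
Minimum trips = 11

11


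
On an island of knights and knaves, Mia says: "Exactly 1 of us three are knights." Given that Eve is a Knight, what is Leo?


Mia claims exactly 1 knights among Mia, Eve, Leo.
Given: Eve is a Knight.

Case 1: Mia is a Knight (tells truth)
  Then exactly 1 of the three are knights.
  Counting Mia, Eve: 2 knight(s) so far. Need -1 more → impossible.
Case 2: Mia is a Knave (lies)
  Then the count is NOT 1.
  If Leo = Knave, count = 1 = 1 → claim would be true, contradicts lie.
  If Leo = Knight, count = 2 ≠ 1 → lie confirmed ✓

Leo is a Knight.

Knight


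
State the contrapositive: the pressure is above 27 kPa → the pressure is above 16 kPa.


Original: If the pressure is above 27 kPa, then the pressure is above 16 kPa
Contrapositive: If ¬Q, then ¬P
Negate Q: not (the pressure is above 16 kPa)
Negate P: not (the pressure is above 27 kPa)

If not (the pressure is above 16 kPa), then not (the pressure is above 27 kPa).


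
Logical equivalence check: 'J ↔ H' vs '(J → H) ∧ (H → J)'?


Expression 1: J ↔ H
Expression 2: (J → H) ∧ (H → J)
Truth table (J H | Expr1 Expr2):
  T T |   T     T
  T F |   F     F
  F T |   F     F
  F F |   T     T
All 4 rows agree, so the expressions are logically equivalent.

Yes


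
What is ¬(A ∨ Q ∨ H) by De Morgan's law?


De Morgan's law: ¬(P ∨ Q ∨ R) ≡ ¬P ∧ ¬Q ∧ ¬R
¬(A ∨ Q ∨ H) = ¬A ∧ ¬Q ∧ ¬H

¬A ∧ ¬Q ∧ ¬H


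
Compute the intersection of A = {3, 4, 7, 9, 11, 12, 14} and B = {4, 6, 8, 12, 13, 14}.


A = {3, 4, 7, 9, 11, 12, 14}
B = {4, 6, 8, 12, 13, 14}
Operation: intersection
Elements in both: 4, 12, 14

{4, 12, 14}


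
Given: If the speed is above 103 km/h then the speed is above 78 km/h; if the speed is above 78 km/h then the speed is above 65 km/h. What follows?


Hypothetical syllogism: P → Q, Q → R ⊢ P → R
Premise 1: the speed is above 103 km/h → the speed is above 78 km/h
Premise 2: the speed is above 78 km/h → the speed is above 65 km/h
Chain the implications: the middle term (the speed is above 78 km/h) links the two.
Conclusion: If the speed is above 103 km/h, then the speed is above 65 km/h.

If the speed is above 103 km/h, then the speed is above 65 km/h.


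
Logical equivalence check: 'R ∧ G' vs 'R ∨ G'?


Expression 1: R ∧ G
Expression 2: R ∨ G
Truth table (R G | Expr1 Expr2):
  T T |   T     T
  T F |   F     T   ← differ
  F T |   F     T   ← differ
  F F |   F     F
Counterexample: R=T, G=F gives Expr1 = F but Expr2 = T, so the expressions are NOT logically equivalent.

No


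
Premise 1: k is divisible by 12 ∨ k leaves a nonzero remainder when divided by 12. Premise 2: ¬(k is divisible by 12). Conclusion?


Disjunctive syllogism: P ∨ Q, ¬P ⊢ Q
Disjunction: k is divisible by 12 ∨ k leaves a nonzero remainder when divided by 12
We know it is not the case that k is divisible by 12.
By disjunctive syllogism, the other disjunct must be true.

k leaves a nonzero remainder when divided by 12


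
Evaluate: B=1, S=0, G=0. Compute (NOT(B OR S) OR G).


B OR S = 1
NOT(1) = 0
0 OR 0 = 0

0


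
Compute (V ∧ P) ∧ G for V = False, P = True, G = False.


V = False, P = True, G = False
Step 1: V ∧ P = False AND True = False
Step 2: False ∧ G = False AND False = False
AND is true only when ALL operands are true.

False


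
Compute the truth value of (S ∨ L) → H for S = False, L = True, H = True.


S = False, L = True, H = True
Step 1: S ∨ L = False OR True = True
Step 2: (True) → H: false only when antecedent=True and H=False.
Result: True

True


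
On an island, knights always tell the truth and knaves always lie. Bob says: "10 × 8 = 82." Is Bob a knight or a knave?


Statement: "10 × 8 = 82."
Actual: 10 × 8 = 80
Claimed: 82
Statement is FALSE → Bob lies → Knave

Knave


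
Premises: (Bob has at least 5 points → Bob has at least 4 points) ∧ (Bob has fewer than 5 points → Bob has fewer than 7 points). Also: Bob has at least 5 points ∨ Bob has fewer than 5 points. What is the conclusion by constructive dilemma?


Constructive dilemma: (P → Q) ∧ (R → S), P ∨ R ⊢ Q ∨ S
Premise 1: Bob has at least 5 points → Bob has at least 4 points
Premise 2: Bob has fewer than 5 points → Bob has fewer than 7 points
Premise 3: Bob has at least 5 points ∨ Bob has fewer than 5 points
Case 1: Assuming Bob has at least 5 points, then by Premise 1, Bob has at least 4 points.
Case 2: Assuming Bob has fewer than 5 points, then by Premise 2, Bob has fewer than 7 points.
Since one of Bob has at least 5 points or Bob has fewer than 5 points must hold, we get Bob has at least 4 points or Bob has fewer than 7 points.

Bob has at least 4 points or Bob has fewer than 7 points.


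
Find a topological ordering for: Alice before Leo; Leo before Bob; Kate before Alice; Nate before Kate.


Constraints: Alice before Leo; Leo before Bob; Kate before Alice; Nate before Kate
Method: repeatedly schedule the remaining task that has no remaining task required before it.
  Step 1: remaining {Leo, Kate, Nate, Bob, Alice}; every task except Nate still has a predecessor pending → schedule Nate.
  Step 2: remaining {Leo, Kate, Bob, Alice}; every task except Kate still has a predecessor pending → schedule Kate.
  Step 3: remaining {Leo, Bob, Alice}; every task except Alice still has a predecessor pending → schedule Alice.
  Step 4: remaining {Leo, Bob}; every task except Leo still has a predecessor pending → schedule Leo.
  Step 5: only Bob remains → schedule Bob.
Resulting order:

Nate → Kate → Alice → Leo → Bob


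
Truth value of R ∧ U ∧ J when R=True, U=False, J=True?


R = True, U = False, J = True
Expression: R ∧ U ∧ J
Step 1: R ∧ U = True AND False = False
Step 2: (False) ∧ J = False AND True = False

False


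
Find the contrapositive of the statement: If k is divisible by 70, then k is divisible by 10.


Original: If k is divisible by 70, then k is divisible by 10
Contrapositive: If ¬Q, then ¬P
Negate Q: not (k is divisible by 10)
Negate P: not (k is divisible by 70)

If not (k is divisible by 10), then not (k is divisible by 70).


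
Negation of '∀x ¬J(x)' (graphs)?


Original: ∀x ¬J(x)
Rule: ¬∀→∃, ¬∃→∀, negate predicate.
Negation: ∃x J(x)

∃x J(x)


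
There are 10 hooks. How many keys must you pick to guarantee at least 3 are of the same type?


Pigeonhole: to guarantee k in one of n categories, need (k-1)×n + 1.
k = 3, n = 10
Minimum = (3-1) × 10 + 1 = 2 × 10 + 1

21


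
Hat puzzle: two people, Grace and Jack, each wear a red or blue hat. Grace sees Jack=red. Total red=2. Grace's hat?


Total red = 2, Jack = red
Red accounted for: 1
Remaining for Grace: 1
Grace's hat is red.

red


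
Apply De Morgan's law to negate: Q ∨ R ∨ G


De Morgan's law: ¬(P ∨ Q ∨ R) ≡ ¬P ∧ ¬Q ∧ ¬R
¬(Q ∨ R ∨ G) = ¬Q ∧ ¬R ∧ ¬G

¬Q ∧ ¬R ∧ ¬G


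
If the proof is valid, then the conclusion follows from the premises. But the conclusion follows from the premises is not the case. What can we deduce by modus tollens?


Modus tollens: P → Q, ¬Q ⊢ ¬P
P: the proof is valid
Q: the conclusion follows from the premises
We have P → Q and Q is false.
By modus tollens, P must be false.

It is not the case that the proof is valid


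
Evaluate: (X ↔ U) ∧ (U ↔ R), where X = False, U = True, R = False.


X = False, U = True, R = False
Step 1: X ↔ U is true when X and U have the same value. Result: False
Step 2: U ↔ R is true when U and R have the same value. Result: False
Step 3: False ∧ False = False

False


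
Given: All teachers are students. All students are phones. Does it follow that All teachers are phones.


Premise 1: All teachers are students.
Premise 2: All students are phones.
Conclusion: All teachers are phones.
Barbara syllogism (AAA-1): All A are B, All B are C → All A are C.
Middle term (students) distributed in premise 2.

Valid


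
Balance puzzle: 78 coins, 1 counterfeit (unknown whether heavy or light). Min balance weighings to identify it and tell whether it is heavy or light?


Let n = 78. 156 possibilities (n coins × lighter/heavier); each weighing has 3 outcomes.
Bound for k weighings: say the first weighing puts j coins on each pan. If it tips, the 2j weighed coins remain suspects (each with a known direction) and k-1 weighings give 3^(k-1) outcomes; 3^(k-1) is odd, so 2j ≤ 3^(k-1) - 1. If it balances, the n - 2j unweighed coins remain with direction unknown: 2(n - 2j) ≤ 3^(k-1) - 1 by the same parity argument. Adding, n ≤ (3^(k-1) - 1) + (3^(k-1) - 1)/2 = (3^k - 3)/2, and the classical three-group strategy achieves this (3 coins in 2 weighings, 12 in 3, 39 in 4, 120 in 5).
So we need the smallest k with (3^k - 3)/2 ≥ 78.
k = 4: (3^4 - 3)/2 = 39 < 78 ✗
k = 5: (3^5 - 3)/2 = 120 ≥ 78 ✓

5


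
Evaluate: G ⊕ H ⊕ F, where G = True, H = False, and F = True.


G = True, H = False, F = True
Step 1: G ⊕ H = True XOR False = True
Step 2: True ⊕ F = True XOR True = False
XOR is true when an odd number of operands are true.

False


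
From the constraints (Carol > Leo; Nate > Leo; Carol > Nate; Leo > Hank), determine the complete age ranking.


Constraints: Carol > Leo; Nate > Leo; Carol > Nate; Leo > Hank
Method: at each step, the next-highest is the one remaining person who never appears on the smaller side of a constraint between remaining people.
  Step 1: remaining {Nate, Leo, Hank, Carol}; on the smaller side: {Nate, Leo, Hank} → Carol is next (Carol > Leo; Carol > Nate).
  Step 2: remaining {Nate, Leo, Hank}; on the smaller side: {Leo, Hank} → Nate is next (Nate > Leo).
  Step 3: remaining {Leo, Hank}; on the smaller side: {Hank} → Leo is next (Leo > Hank).
  Step 4: only Hank remains → lowest.
Final ranking (highest to lowest):

Carol > Nate > Leo > Hank


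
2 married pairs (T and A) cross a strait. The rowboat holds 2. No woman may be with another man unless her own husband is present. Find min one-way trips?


Label couples T and A.
1. WT+WA → (far: WT,WA; near: HT,HA)
2. WT ←   (far: WA; near: HT,HA,WT)
3. HT+HA → (far: HT,HA,WA; near: WT)
4. HT ←   (far: HA,WA; near: HT,WT)  — HT returns, since WT is alone on near bank
5. HT+WT → (far: all four; near: empty)
Every state respects the constraint.
Minimum trips = 5

5


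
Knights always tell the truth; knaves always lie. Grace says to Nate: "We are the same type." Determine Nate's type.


Grace says: "We are the same type."
Case 1: Grace is a Knight (truth-teller)
  Statement is true → they ARE the same → Nate is also a Knight
Case 2: Grace is a Knave (liar)
  Statement is false → they are NOT the same → Nate is a Knight
In both cases, Nate is a Knight.

Knight


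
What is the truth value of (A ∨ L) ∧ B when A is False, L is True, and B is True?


A = False, L = True, B = True
Step 1: A ∨ L = False OR True = True
Step 2: True ∧ B = True AND True = True
OR is true when at least one operand is true; AND requires both.

True


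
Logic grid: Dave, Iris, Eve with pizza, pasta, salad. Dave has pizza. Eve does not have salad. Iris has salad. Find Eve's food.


From clues:
  Dave → pizza
  Iris → salad
By elimination, Eve gets the remaining.

pasta


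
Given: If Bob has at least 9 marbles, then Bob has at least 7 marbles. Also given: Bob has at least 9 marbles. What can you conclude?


Modus ponens: P → Q, P ⊢ Q
P: Bob has at least 9 marbles
Q: Bob has at least 7 marbles
We have P → Q and P is true.
By modus ponens, Q must be true.

Bob has at least 7 marbles


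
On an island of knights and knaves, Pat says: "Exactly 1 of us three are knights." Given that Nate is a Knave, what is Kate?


Pat claims exactly 1 knights among Pat, Nate, Kate.
Given: Nate is a Knave.

Case 1: Pat is a Knight (tells truth)
  Then exactly 1 of the three are knights.
  Counting Pat, Nate: 1 knight(s) so far. Need 0 more → Kate = Knave.
Case 2: Pat is a Knave (lies)
  Then the count is NOT 1.
  If Kate = Knight, count = 1 = 1 → claim would be true, contradicts lie.
  If Kate = Knave, count = 0 ≠ 1 → lie confirmed ✓

Kate is a Knave.

Knave


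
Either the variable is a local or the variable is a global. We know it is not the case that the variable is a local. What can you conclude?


Disjunctive syllogism: P ∨ Q, ¬P ⊢ Q
Disjunction: the variable is a local ∨ the variable is a global
We know it is not the case that the variable is a local.
By disjunctive syllogism, the other disjunct must be true.

The variable is a global


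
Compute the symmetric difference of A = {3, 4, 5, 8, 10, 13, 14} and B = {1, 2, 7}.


A = {3, 4, 5, 8, 10, 13, 14}
B = {1, 2, 7}
Operation: symmetric difference
In A only: [3, 4, 5, 8, 10, 13, 14], in B only: [1, 2, 7]

{1, 2, 3, 4, 5, 7, 8, 10, 13, 14}


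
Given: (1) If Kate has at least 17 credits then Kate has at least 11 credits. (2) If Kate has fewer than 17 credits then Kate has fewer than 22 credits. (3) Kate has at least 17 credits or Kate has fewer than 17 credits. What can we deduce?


Constructive dilemma: (P → Q) ∧ (R → S), P ∨ R ⊢ Q ∨ S
Premise 1: Kate has at least 17 credits → Kate has at least 11 credits
Premise 2: Kate has fewer than 17 credits → Kate has fewer than 22 credits
Premise 3: Kate has at least 17 credits ∨ Kate has fewer than 17 credits
Case 1: Assuming Kate has at least 17 credits, then by Premise 1, Kate has at least 11 credits.
Case 2: Assuming Kate has fewer than 17 credits, then by Premise 2, Kate has fewer than 22 credits.
Since one of Kate has at least 17 credits or Kate has fewer than 17 credits must hold, we get Kate has at least 11 credits or Kate has fewer than 22 credits.

Kate has at least 11 credits or Kate has fewer than 22 credits.


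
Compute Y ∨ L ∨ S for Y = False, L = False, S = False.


Y = False, L = False, S = False
Step 1: Y ∨ L = False OR False = False
Step 2: False ∨ S = False OR False = False
OR is true when at least one operand is true.

False


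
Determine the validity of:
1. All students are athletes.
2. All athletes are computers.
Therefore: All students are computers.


Premise 1: All students are athletes.
Premise 2: All athletes are computers.
Conclusion: All students are computers.
Barbara syllogism (AAA-1): All A are B, All B are C → All A are C.
Middle term (athletes) distributed in premise 2.

Valid


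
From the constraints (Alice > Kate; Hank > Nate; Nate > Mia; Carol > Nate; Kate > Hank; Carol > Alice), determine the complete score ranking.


Constraints: Alice > Kate; Hank > Nate; Nate > Mia; Carol > Nate; Kate > Hank; Carol > Alice
Method: at each step, the next-highest is the one remaining person who never appears on the smaller side of a constraint between remaining people.
  Step 1: remaining {Carol, Hank, Kate, Alice, Nate, Mia}; on the smaller side: {Hank, Kate, Alice, Nate, Mia} → Carol is next (Carol > Nate; Carol > Alice).
  Step 2: remaining {Hank, Kate, Alice, Nate, Mia}; on the smaller side: {Hank, Kate, Nate, Mia} → Alice is next (Alice > Kate).
  Step 3: remaining {Hank, Kate, Nate, Mia}; on the smaller side: {Hank, Nate, Mia} → Kate is next (Kate > Hank).
  Step 4: remaining {Hank, Nate, Mia}; on the smaller side: {Nate, Mia} → Hank is next (Hank > Nate).
  Step 5: remaining {Nate, Mia}; on the smaller side: {Mia} → Nate is next (Nate > Mia).
  Step 6: only Mia remains → lowest.
Final ranking (highest to lowest):

Carol > Alice > Kate > Hank > Nate > Mia


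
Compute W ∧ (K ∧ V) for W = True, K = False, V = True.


W = True, K = False, V = True
Step 1: K ∧ V = False AND True = False
Step 2: W ∧ False = True AND False = False
AND is true only when ALL operands are true.

False


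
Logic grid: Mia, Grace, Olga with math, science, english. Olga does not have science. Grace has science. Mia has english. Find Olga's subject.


From clues:
  Grace → science
  Mia → english
By elimination, Olga gets the remaining.

math


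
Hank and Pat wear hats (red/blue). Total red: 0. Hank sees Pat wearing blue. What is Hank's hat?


Total red = 0, Pat = blue
Red accounted for: 0
Remaining for Hank: 0
Hank's hat is blue.

blue


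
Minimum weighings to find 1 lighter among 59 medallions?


Each weighing has 3 outcomes (left heavy / balance / right heavy), so k weighings distinguish at most 3^k cases; splitting into three near-equal groups achieves this.
Need 3^k ≥ 59: 3^3 = 27 < 59 ≤ 3^4 = 81
k = ⌈log₃(59)⌉ = 4

4


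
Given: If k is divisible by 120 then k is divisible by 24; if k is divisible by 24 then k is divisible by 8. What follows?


Hypothetical syllogism: P → Q, Q → R ⊢ P → R
Premise 1: k is divisible by 120 → k is divisible by 24
Premise 2: k is divisible by 24 → k is divisible by 8
Chain the implications: the middle term (k is divisible by 24) links the two.
Conclusion: If k is divisible by 120, then k is divisible by 8.

If k is divisible by 120, then k is divisible by 8.


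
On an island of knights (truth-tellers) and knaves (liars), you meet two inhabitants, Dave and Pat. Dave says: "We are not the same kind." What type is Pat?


Dave says: "We are not the same kind."
Case 1: Dave is a Knight (truth-teller)
  Statement is true → they ARE different → Pat is a Knave
Case 2: Dave is a Knave (liar)
  Statement is false → they are NOT different → Pat is a Knave
In both cases, Pat is a Knave.

Knave


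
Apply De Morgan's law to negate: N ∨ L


De Morgan's law: ¬(P ∨ Q) ≡ ¬P ∧ ¬Q
¬(N ∨ L) = ¬N ∧ ¬L

¬N ∧ ¬L


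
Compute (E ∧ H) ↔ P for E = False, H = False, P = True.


E = False, H = False, P = True
Step 1: E ∧ H = False AND False = False
Step 2: (False) ↔ P: true when both sides have same truth value.
Result: False ↔ True = False

False


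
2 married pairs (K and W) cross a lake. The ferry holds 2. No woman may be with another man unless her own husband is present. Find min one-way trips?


Label couples K and W.
1. WK+WW → (far: WK,WW; near: HK,HW)
2. WK ←   (far: WW; near: HK,HW,WK)
3. HK+HW → (far: HK,HW,WW; near: WK)
4. HK ←   (far: HW,WW; near: HK,WK)  — HK returns, since WK is alone on near bank
5. HK+WK → (far: all four; near: empty)
Every state respects the constraint.
Minimum trips = 5

5


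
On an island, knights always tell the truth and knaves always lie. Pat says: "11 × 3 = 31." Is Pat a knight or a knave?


Statement: "11 × 3 = 31."
Actual: 11 × 3 = 33
Claimed: 31
Statement is FALSE → Pat lies → Knave

Knave


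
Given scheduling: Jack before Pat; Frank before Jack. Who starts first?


Constraints: Jack before Pat; Frank before Jack
The first task can have nothing scheduled before it, so it must never appear on the right of a 'before'.
Tasks appearing after some 'before': Pat, Jack.
The only task not in that list is Frank → it is first.

Frank


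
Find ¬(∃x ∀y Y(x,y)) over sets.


Original: ∃x ∀y Y(x,y)
Rule: ¬∀→∃, ¬∃→∀, negate predicate.
Negation: ∀x ∃y ¬Y(x,y)

∀x ∃y ¬Y(x,y)


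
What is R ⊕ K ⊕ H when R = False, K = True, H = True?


R = False, K = True, H = True
Step 1: R ⊕ K = False XOR True = True
Step 2: True ⊕ H = True XOR True = False
XOR is true when an odd number of operands are true.

False


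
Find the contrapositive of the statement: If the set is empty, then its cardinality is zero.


Original: If the set is empty, then its cardinality is zero
Contrapositive: If ¬Q, then ¬P
Negate Q: not (its cardinality is zero)
Negate P: not (the set is empty)

If not (its cardinality is zero), then not (the set is empty).


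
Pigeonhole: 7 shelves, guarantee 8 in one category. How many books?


Pigeonhole: to guarantee k in one of n categories, need (k-1)×n + 1.
k = 8, n = 7
Minimum = (8-1) × 7 + 1 = 7 × 7 + 1

50


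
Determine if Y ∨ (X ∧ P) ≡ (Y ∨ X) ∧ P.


Expression 1: Y ∨ (X ∧ P)
Expression 2: (Y ∨ X) ∧ P
Truth table (Y X P | Expr1 Expr2):
  T T T |   T     T
  T T F |   T     F   ← differ
  T F T |   T     T
  T F F |   T     F   ← differ
  F T T |   T     T
  F T F |   F     F
  F F T |   F     F
  F F F |   F     F
Counterexample: Y=T, X=T, P=F gives Expr1 = T but Expr2 = F, so the expressions are NOT logically equivalent.

No


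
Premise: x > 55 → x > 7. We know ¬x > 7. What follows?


Modus tollens: P → Q, ¬Q ⊢ ¬P
P: x > 55
Q: x > 7
We have P → Q and Q is false.
By modus tollens, P must be false.

It is not the case that x > 55


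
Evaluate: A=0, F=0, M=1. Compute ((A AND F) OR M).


A AND F = 0&0 = 0
0 OR 1 = 1

1


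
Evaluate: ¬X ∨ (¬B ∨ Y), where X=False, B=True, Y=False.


X = False, B = True, Y = False
Expression: ¬X ∨ (¬B ∨ Y)
Step 1: ¬B = NOT True = False
Step 2: ¬B ∨ Y = False OR False = False
Step 3: ¬X = NOT False = True
Step 4: (True) ∨ (False) = True OR False = True

True


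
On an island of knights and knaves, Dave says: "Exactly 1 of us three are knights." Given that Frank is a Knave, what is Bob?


Dave claims exactly 1 knights among Dave, Frank, Bob.
Given: Frank is a Knave.

Case 1: Dave is a Knight (tells truth)
  Then exactly 1 of the three are knights.
  Counting Dave, Frank: 1 knight(s) so far. Need 0 more → Bob = Knave.
Case 2: Dave is a Knave (lies)
  Then the count is NOT 1.
  If Bob = Knight, count = 1 = 1 → claim would be true, contradicts lie.
  If Bob = Knave, count = 0 ≠ 1 → lie confirmed ✓

Bob is a Knave.

Knave


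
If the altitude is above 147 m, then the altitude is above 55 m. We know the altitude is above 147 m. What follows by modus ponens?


Modus ponens: P → Q, P ⊢ Q
P: the altitude is above 147 m
Q: the altitude is above 55 m
We have P → Q and P is true.
By modus ponens, Q must be true.

The altitude is above 55 m


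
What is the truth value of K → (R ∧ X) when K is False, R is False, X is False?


K = False, R = False, X = False
Step 1: R ∧ X = False AND False = False
Step 2: K → (False): false only when K=True and consequent=False.
Result: True

True


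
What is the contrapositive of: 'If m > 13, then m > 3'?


Original: If m > 13, then m > 3
Contrapositive: If ¬Q, then ¬P
Negate Q: not (m > 3)
Negate P: not (m > 13)

If not (m > 3), then not (m > 13).


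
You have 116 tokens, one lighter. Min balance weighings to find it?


Each weighing has 3 outcomes (left heavy / balance / right heavy), so k weighings distinguish at most 3^k cases; splitting into three near-equal groups achieves this.
Need 3^k ≥ 116: 3^4 = 81 < 116 ≤ 3^5 = 243
k = ⌈log₃(116)⌉ = 5

5


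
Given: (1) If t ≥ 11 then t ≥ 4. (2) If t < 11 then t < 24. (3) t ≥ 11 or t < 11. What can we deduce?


Constructive dilemma: (P → Q) ∧ (R → S), P ∨ R ⊢ Q ∨ S
Premise 1: t ≥ 11 → t ≥ 4
Premise 2: t < 11 → t < 24
Premise 3: t ≥ 11 ∨ t < 11
Case 1: Assuming t ≥ 11, then by Premise 1, t ≥ 4.
Case 2: Assuming t < 11, then by Premise 2, t < 24.
Since one of t ≥ 11 or t < 11 must hold, we get t ≥ 4 or t < 24.

t ≥ 4 or t < 24.
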